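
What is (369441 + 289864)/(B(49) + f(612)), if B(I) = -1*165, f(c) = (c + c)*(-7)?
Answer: -659305/8733 ≈ -75.496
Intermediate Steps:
f(c) = -14*c (f(c) = (2*c)*(-7) = -14*c)
B(I) = -165
(369441 + 289864)/(B(49) + f(612)) = (369441 + 289864)/(-165 - 14*612) = 659305/(-165 - 8568) = 659305/(-8733) = 659305*(-1/8733) = -659305/8733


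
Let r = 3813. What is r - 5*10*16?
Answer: 3013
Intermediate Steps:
r - 5*10*16 = 3813 - 5*10*16 = 3813 - 50*16 = 3813 - 1*800 = 3813 - 800 = 3013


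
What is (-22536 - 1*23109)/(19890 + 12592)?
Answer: -45645/32482 ≈ -1.4052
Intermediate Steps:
(-22536 - 1*23109)/(19890 + 12592) = (-22536 - 23109)/32482 = -45645*1/32482 = -45645/32482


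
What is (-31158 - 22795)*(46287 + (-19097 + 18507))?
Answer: -2465490241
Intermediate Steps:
(-31158 - 22795)*(46287 + (-19097 + 18507)) = -53953*(46287 - 590) = -53953*45697 = -2465490241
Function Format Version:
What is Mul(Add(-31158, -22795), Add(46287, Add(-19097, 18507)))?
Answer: -2465490241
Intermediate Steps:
Mul(Add(-31158, -22795), Add(46287, Add(-19097, 18507))) = Mul(-53953, Add(46287, -590)) = Mul(-53953, 45697) = -2465490241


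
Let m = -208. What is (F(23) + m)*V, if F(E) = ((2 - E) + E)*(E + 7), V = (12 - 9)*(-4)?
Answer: 1776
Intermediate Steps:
V = -12 (V = 3*(-4) = -12)
F(E) = 14 + 2*E (F(E) = 2*(7 + E) = 14 + 2*E)
(F(23) + m)*V = ((14 + 2*23) - 208)*(-12) = ((14 + 46) - 208)*(-12) = (60 - 208)*(-12) = -148*(-12) = 1776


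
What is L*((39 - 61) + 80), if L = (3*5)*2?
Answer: 1740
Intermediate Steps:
L = 30 (L = 15*2 = 30)
L*((39 - 61) + 80) = 30*((39 - 61) + 80) = 30*(-22 + 80) = 30*58 = 1740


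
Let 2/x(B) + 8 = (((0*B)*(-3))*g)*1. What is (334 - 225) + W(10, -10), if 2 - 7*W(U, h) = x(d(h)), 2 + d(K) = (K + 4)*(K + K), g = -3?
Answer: 3061/28 ≈ 109.32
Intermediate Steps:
d(K) = -2 + 2*K*(4 + K) (d(K) = -2 + (K + 4)*(K + K) = -2 + (4 + K)*(2*K) = -2 + 2*K*(4 + K))
x(B) = -¼ (x(B) = 2/(-8 + (((0*B)*(-3))*(-3))*1) = 2/(-8 + ((0*(-3))*(-3))*1) = 2/(-8 + (0*(-3))*1) = 2/(-8 + 0*1) = 2/(-8 + 0) = 2/(-8) = 2*(-⅛) = -¼)
W(U, h) = 9/28 (W(U, h) = 2/7 - ⅐*(-¼) = 2/7 + 1/28 = 9/28)
(334 - 225) + W(10, -10) = (334 - 225) + 9/28 = 109 + 9/28 = 3061/28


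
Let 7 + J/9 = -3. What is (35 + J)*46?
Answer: -2530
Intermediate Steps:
J = -90 (J = -63 + 9*(-3) = -63 - 27 = -90)
(35 + J)*46 = (35 - 90)*46 = -55*46 = -2530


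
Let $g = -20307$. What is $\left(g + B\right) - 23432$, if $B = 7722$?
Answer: $-36017$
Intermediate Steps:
$\left(g + B\right) - 23432 = \left(-20307 + 7722\right) - 23432 = -12585 - 23432 = -36017$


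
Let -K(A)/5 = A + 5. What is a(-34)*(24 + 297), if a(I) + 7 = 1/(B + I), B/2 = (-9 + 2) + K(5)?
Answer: -332877/148 ≈ -2249.2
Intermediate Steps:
K(A) = -25 - 5*A (K(A) = -5*(A + 5) = -5*(5 + A) = -25 - 5*A)
B = -114 (B = 2*((-9 + 2) + (-25 - 5*5)) = 2*(-7 + (-25 - 25)) = 2*(-7 - 50) = 2*(-57) = -114)
a(I) = -7 + 1/(-114 + I)
a(-34)*(24 + 297) = ((799 - 7*(-34))/(-114 - 34))*(24 + 297) = ((799 + 238)/(-148))*321 = -1/148*1037*321 = -1037/148*321 = -332877/148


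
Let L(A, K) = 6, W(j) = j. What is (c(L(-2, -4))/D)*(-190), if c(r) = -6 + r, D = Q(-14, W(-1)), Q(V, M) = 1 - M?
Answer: 0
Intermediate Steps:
D = 2 (D = 1 - 1*(-1) = 1 + 1 = 2)
(c(L(-2, -4))/D)*(-190) = ((-6 + 6)/2)*(-190) = ((1/2)*0)*(-190) = 0*(-190) = 0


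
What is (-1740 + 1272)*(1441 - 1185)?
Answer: -119808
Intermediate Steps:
(-1740 + 1272)*(1441 - 1185) = -468*256 = -119808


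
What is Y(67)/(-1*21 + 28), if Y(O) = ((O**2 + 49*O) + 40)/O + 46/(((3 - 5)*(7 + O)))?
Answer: 576547/34706 ≈ 16.612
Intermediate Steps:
Y(O) = 46/(-14 - 2*O) + (40 + O**2 + 49*O)/O (Y(O) = (40 + O**2 + 49*O)/O + 46/((-2*(7 + O))) = (40 + O**2 + 49*O)/O + 46/(-14 - 2*O) = 46/(-14 - 2*O) + (40 + O**2 + 49*O)/O)
Y(67)/(-1*21 + 28) = ((280 + 67**3 + 56*67**2 + 360*67)/(67*(7 + 67)))/(-1*21 + 28) = ((1/67)*(280 + 300763 + 56*4489 + 24120)/74)/(-21 + 28) = ((1/67)*(1/74)*(280 + 300763 + 251384 + 24120))/7 = ((1/67)*(1/74)*576547)*(1/7) = (576547/4958)*(1/7) = 576547/34706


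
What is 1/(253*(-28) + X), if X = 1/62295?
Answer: -62295/441297779 ≈ -0.00014116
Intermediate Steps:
X = 1/62295 ≈ 1.6053e-5
1/(253*(-28) + X) = 1/(253*(-28) + 1/62295) = 1/(-7084 + 1/62295) = 1/(-441297779/62295) = -62295/441297779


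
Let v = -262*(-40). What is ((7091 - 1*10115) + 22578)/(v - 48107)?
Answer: -19554/37627 ≈ -0.51968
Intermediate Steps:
v = 10480
((7091 - 1*10115) + 22578)/(v - 48107) = ((7091 - 1*10115) + 22578)/(10480 - 48107) = ((7091 - 10115) + 22578)/(-37627) = (-3024 + 22578)*(-1/37627) = 19554*(-1/37627) = -19554/37627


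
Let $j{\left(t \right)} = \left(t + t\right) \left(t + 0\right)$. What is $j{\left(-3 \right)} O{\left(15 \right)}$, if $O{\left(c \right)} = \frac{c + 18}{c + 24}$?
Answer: $\frac{198}{13} \approx 15.231$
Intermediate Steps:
$j{\left(t \right)} = 2 t^{2}$ ($j{\left(t \right)} = 2 t t = 2 t^{2}$)
$O{\left(c \right)} = \frac{18 + c}{24 + c}$
$j{\left(-3 \right)} O{\left(15 \right)} = 2 \left(-3\right)^{2} \frac{18 + 15}{24 + 15} = 2 \cdot 9 \cdot \frac{1}{39} \cdot 33 = 18 \cdot \frac{1}{39} \cdot 33 = 18 \cdot \frac{11}{13} = \frac{198}{13}$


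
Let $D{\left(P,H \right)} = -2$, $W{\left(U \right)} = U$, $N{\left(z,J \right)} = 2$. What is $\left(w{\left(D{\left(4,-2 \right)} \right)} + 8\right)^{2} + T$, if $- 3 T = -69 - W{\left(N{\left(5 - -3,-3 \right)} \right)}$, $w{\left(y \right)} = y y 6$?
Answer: $\frac{3143}{3} \approx 1047.7$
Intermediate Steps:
$w{\left(y \right)} = 6 y^{2}$ ($w{\left(y \right)} = y^{2} \cdot 6 = 6 y^{2}$)
$T = \frac{71}{3}$ ($T = - \frac{-69 - 2}{3} = \left(- \frac{1}{3}\right) \left(-71\right) = \frac{71}{3} \approx 23.667$)
$\left(w{\left(D{\left(4,-2 \right)} \right)} + 8\right)^{2} + T = \left(6 \left(-2\right)^{2} + 8\right)^{2} + \frac{71}{3} = \left(6 \cdot 4 + 8\right)^{2} + \frac{71}{3} = \left(24 + 8\right)^{2} + \frac{71}{3} = 32^{2} + \frac{71}{3} = 1024 + \frac{71}{3} = \frac{3143}{3}$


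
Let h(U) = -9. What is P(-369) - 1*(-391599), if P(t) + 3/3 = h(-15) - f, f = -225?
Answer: 391814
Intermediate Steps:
P(t) = 215 (P(t) = -1 + (-9 - 1*(-225)) = -1 + (-9 + 225) = -1 + 216 = 215)
P(-369) - 1*(-391599) = 215 - 1*(-391599) = 215 + 391599 = 391814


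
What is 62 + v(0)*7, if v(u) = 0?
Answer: 62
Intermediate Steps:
62 + v(0)*7 = 62 + 0*7 = 62 + 0 = 62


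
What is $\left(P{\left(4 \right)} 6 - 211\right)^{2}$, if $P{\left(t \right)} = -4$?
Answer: $55225$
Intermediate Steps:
$\left(P{\left(4 \right)} 6 - 211\right)^{2} = \left(\left(-4\right) 6 - 211\right)^{2} = \left(-24 - 211\right)^{2} = \left(-235\right)^{2} = 55225$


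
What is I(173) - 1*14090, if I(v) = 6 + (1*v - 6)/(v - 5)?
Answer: -2365945/168 ≈ -14083.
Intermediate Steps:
I(v) = 6 + (-6 + v)/(-5 + v) (I(v) = 6 + (v - 6)/(-5 + v) = 6 + (-6 + v)/(-5 + v))
I(173) - 1*14090 = (-36 + 7*173)/(-5 + 173) - 1*14090 = (-36 + 1211)/168 - 14090 = (1/168)*1175 - 14090 = 1175/168 - 14090 = -2365945/168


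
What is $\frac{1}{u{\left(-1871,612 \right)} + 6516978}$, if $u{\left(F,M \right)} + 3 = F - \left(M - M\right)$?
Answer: $\frac{1}{6515104} \approx 1.5349 \cdot 10^{-7}$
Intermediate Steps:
$u{\left(F,M \right)} = -3 + F$ ($u{\left(F,M \right)} = -3 + \left(F - \left(M - M\right)\right) = -3 + \left(F - 0\right) = -3 + \left(F + 0\right) = -3 + F$)
$\frac{1}{u{\left(-1871,612 \right)} + 6516978} = \frac{1}{\left(-3 - 1871\right) + 6516978} = \frac{1}{-1874 + 6516978} = \frac{1}{6515104}$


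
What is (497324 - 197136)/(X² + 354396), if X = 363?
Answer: 300188/486165 ≈ 0.61746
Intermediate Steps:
(497324 - 197136)/(X² + 354396) = (497324 - 197136)/(363² + 354396) = 300188/(131769 + 354396) = 300188/486165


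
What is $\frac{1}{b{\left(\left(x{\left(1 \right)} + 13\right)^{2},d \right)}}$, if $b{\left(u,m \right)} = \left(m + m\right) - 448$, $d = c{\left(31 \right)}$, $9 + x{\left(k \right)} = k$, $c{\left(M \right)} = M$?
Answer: $- \frac{1}{386} \approx -0.0025907$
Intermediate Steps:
$x{\left(k \right)} = -9 + k$
$d = 31$
$b{\left(u,m \right)} = -448 + 2 m$ ($b{\left(u,m \right)} = 2 m - 448 = -448 + 2 m$)
$\frac{1}{b{\left(\left(x{\left(1 \right)} + 13\right)^{2},d \right)}} = \frac{1}{-448 + 2 \cdot 31} = \frac{1}{-448 + 62} = \frac{1}{-386} = - \frac{1}{386}$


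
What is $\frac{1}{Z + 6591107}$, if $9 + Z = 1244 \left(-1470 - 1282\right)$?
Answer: $\frac{1}{3167610} \approx 3.157 \cdot 10^{-7}$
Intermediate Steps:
$Z = -3423497$ ($Z = -9 + 1244 \left(-1470 - 1282\right) = -9 + 1244 \left(-2752\right) = -9 - 3423488 = -3423497$)
$\frac{1}{Z + 6591107} = \frac{1}{-3423497 + 6591107} = \frac{1}{3167610}$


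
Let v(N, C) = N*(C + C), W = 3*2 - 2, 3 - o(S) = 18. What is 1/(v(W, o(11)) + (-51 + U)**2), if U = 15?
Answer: 1/1176 ≈ 0.00085034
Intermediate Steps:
o(S) = -15 (o(S) = 3 - 1*18 = 3 - 18 = -15)
W = 4 (W = 6 - 2 = 4)
v(N, C) = 2*C*N (v(N, C) = N*(2*C) = 2*C*N)
1/(v(W, o(11)) + (-51 + U)**2) = 1/(2*(-15)*4 + (-51 + 15)**2) = 1/(-120 + (-36)**2) = 1/(-120 + 1296) = 1/1176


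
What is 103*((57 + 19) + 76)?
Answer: 15656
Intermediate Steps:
103*((57 + 19) + 76) = 103*(76 + 76) = 103*152 = 15656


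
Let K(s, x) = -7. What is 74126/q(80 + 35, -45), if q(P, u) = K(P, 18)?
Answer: -74126/7 ≈ -10589.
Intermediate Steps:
q(P, u) = -7
74126/q(80 + 35, -45) = 74126/(-7) = 74126*(-⅐) = -74126/7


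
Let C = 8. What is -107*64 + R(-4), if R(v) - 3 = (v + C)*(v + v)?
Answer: -6877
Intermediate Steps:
R(v) = 3 + 2*v*(8 + v) (R(v) = 3 + (v + 8)*(v + v) = 3 + (8 + v)*(2*v) = 3 + 2*v*(8 + v))
-107*64 + R(-4) = -107*64 + (3 + 2*(-4)**2 + 16*(-4)) = -6848 + (3 + 2*16 - 64) = -6848 + (3 + 32 - 64) = -6848 - 29 = -6877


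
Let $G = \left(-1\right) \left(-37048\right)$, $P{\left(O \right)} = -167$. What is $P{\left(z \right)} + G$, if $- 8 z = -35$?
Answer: $36881$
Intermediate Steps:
$z = \frac{35}{8}$ ($z = \left(- \frac{1}{8}\right) \left(-35\right) = \frac{35}{8} \approx 4.375$)
$G = 37048$
$P{\left(z \right)} + G = -167 + 37048 = 36881$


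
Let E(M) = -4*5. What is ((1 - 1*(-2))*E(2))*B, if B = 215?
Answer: -12900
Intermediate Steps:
E(M) = -20
((1 - 1*(-2))*E(2))*B = ((1 - 1*(-2))*(-20))*215 = ((1 + 2)*(-20))*215 = (3*(-20))*215 = -60*215 = -12900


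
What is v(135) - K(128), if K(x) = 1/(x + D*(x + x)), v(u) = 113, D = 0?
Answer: 14463/128 ≈ 112.99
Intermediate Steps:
K(x) = 1/x (K(x) = 1/(x + 0*(x + x)) = 1/(x + 0*(2*x)) = 1/(x + 0) = 1/x)
v(135) - K(128) = 113 - 1/128 = 14463/128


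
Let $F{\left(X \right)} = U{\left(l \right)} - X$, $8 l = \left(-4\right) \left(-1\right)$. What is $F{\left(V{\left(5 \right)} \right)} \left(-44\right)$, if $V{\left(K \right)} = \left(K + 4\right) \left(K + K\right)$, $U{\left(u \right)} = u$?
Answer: $3938$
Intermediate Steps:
$l = \frac{1}{2}$ ($l = \frac{\left(-4\right) \left(-1\right)}{8} = \frac{1}{8} \cdot 4 = \frac{1}{2} \approx 0.5$)
$V{\left(K \right)} = 2 K \left(4 + K\right)$ ($V{\left(K \right)} = \left(4 + K\right) 2 K = 2 K \left(4 + K\right)$)
$F{\left(X \right)} = \frac{1}{2} - X$
$F{\left(V{\left(5 \right)} \right)} \left(-44\right) = \left(\frac{1}{2} - 2 \cdot 5 \left(4 + 5\right)\right) \left(-44\right) = \left(\frac{1}{2} - 2 \cdot 5 \cdot 9\right) \left(-44\right) = \left(\frac{1}{2} - 90\right) \left(-44\right) = \left(- \frac{179}{2}\right) \left(-44\right) = 3938$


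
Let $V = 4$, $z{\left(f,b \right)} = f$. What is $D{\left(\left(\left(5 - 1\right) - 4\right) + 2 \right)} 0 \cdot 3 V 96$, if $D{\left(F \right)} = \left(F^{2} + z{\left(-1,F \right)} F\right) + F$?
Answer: $0$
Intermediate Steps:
$D{\left(F \right)} = F^{2}$ ($D{\left(F \right)} = \left(F^{2} - F\right) + F = F^{2}$)
$D{\left(\left(\left(5 - 1\right) - 4\right) + 2 \right)} 0 \cdot 3 V 96 = \left(\left(\left(5 - 1\right) - 4\right) + 2\right)^{2} \cdot 0 \cdot 3 \cdot 4 \cdot 96 = \left(\left(\left(5 - 1\right) - 4\right) + 2\right)^{2} \cdot 0 \cdot 4 \cdot 96 = \left(\left(4 - 4\right) + 2\right)^{2} \cdot 0 \cdot 96 = \left(0 + 2\right)^{2} \cdot 0 \cdot 96 = 2^{2} \cdot 0 \cdot 96 = 4 \cdot 0 \cdot 96 = 0 \cdot 96 = 0$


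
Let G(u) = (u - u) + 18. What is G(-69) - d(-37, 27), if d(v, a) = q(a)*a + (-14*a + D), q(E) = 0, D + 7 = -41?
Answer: 444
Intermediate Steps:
D = -48 (D = -7 - 41 = -48)
G(u) = 18 (G(u) = 0 + 18 = 18)
d(v, a) = -48 - 14*a (d(v, a) = 0*a + (-14*a - 48) = 0 + (-48 - 14*a) = -48 - 14*a)
G(-69) - d(-37, 27) = 18 - (-48 - 14*27) = 18 - (-48 - 378) = 18 - 1*(-426) = 18 + 426 = 444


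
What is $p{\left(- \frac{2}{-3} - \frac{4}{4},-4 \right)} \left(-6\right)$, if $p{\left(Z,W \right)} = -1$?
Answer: $6$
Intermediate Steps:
$p{\left(- \frac{2}{-3} - \frac{4}{4},-4 \right)} \left(-6\right) = \left(-1\right) \left(-6\right) = 6$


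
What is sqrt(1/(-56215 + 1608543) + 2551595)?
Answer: sqrt(1537158791720247202)/776164 ≈ 1597.4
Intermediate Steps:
sqrt(1/(-56215 + 1608543) + 2551595) = sqrt(1/1552328 + 2551595) = sqrt(3960912363161/1552328) = sqrt(1537158791720247202)/776164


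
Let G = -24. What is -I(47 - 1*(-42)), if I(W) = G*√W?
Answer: 24*√89 ≈ 226.42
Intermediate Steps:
I(W) = -24*√W
-I(47 - 1*(-42)) = -(-24)*√(47 - 1*(-42)) = -(-24)*√(47 + 42) = -(-24)*√89 = 24*√89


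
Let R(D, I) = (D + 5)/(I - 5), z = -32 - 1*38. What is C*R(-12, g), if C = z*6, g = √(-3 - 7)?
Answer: -420 - 84*I*√10 ≈ -420.0 - 265.63*I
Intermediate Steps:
g = I*√10 (g = √(-10) = I*√10 ≈ 3.1623*I)
z = -70 (z = -32 - 38 = -70)
R(D, I) = (5 + D)/(-5 + I)
C = -420 (C = -70*6 = -420)
C*R(-12, g) = -420*(5 - 12)/(-5 + I*√10) = -420*(-7)/(-5 + I*√10) = -(-2940)/(-5 + I*√10) = 2940/(-5 + I*√10)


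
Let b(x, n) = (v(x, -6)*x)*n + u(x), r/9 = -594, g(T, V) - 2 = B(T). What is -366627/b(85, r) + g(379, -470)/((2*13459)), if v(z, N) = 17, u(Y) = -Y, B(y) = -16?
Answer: 4880357408/103971515245 ≈ 0.046939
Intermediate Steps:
g(T, V) = -14 (g(T, V) = 2 - 16 = -14)
r = -5346 (r = 9*(-594) = -5346)
b(x, n) = -x + 17*n*x (b(x, n) = (17*x)*n - x = 17*n*x - x = -x + 17*n*x)
-366627/b(85, r) + g(379, -470)/((2*13459)) = -366627*1/(85*(-1 + 17*(-5346))) - 14/(2*13459) = -366627*1/(85*(-1 - 90882)) - 14/26918 = -366627/(85*(-90883)) - 14*1/26918 = -366627/(-7725055) - 7/13459 = -366627*(-1/7725055) - 7/13459 = 366627/7725055 - 7/13459 = 4880357408/103971515245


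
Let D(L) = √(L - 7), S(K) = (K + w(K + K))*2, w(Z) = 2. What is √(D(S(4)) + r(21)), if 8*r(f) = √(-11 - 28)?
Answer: √(16*√5 + 2*I*√39)/4 ≈ 1.5173 + 0.25724*I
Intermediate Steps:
S(K) = 4 + 2*K (S(K) = (K + 2)*2 = (2 + K)*2 = 4 + 2*K)
D(L) = √(-7 + L)
r(f) = I*√39/8 (r(f) = √(-11 - 28)/8 = √(-39)/8 = (I*√39)/8 = I*√39/8)
√(D(S(4)) + r(21)) = √(√(-7 + (4 + 2*4)) + I*√39/8) = √(√(-7 + (4 + 8)) + I*√39/8) = √(√(-7 + 12) + I*√39/8) = √(√5 + I*√39/8)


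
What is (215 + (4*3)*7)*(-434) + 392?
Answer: -129374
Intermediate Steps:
(215 + (4*3)*7)*(-434) + 392 = (215 + 12*7)*(-434) + 392 = (215 + 84)*(-434) + 392 = 299*(-434) + 392 = -129766 + 392 = -129374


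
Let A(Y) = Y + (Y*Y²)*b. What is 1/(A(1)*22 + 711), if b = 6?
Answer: 1/865 ≈ 0.0011561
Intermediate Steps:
A(Y) = Y + 6*Y³ (A(Y) = Y + (Y*Y²)*6 = Y + Y³*6 = Y + 6*Y³)
1/(A(1)*22 + 711) = 1/((1 + 6*1³)*22 + 711) = 1/((1 + 6*1)*22 + 711) = 1/((1 + 6)*22 + 711) = 1/(7*22 + 711) = 1/(154 + 711) = 1/865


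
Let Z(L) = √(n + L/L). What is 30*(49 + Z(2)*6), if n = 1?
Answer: 1470 + 180*√2 ≈ 1724.6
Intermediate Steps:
Z(L) = √2 (Z(L) = √(1 + L/L) = √(1 + 1) = √2)
30*(49 + Z(2)*6) = 30*(49 + √2*6) = 30*(49 + 6*√2) = 1470 + 180*√2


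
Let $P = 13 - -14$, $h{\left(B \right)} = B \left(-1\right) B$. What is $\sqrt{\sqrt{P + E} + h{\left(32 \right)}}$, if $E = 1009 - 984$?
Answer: $\sqrt{-1024 + 2 \sqrt{13}} \approx 31.887 i$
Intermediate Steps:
$h{\left(B \right)} = - B^{2}$ ($h{\left(B \right)} = - B B = - B^{2}$)
$E = 25$ ($E = 1009 - 984 = 25$)
$P = 27$ ($P = 13 + 14 = 27$)
$\sqrt{\sqrt{P + E} + h{\left(32 \right)}} = \sqrt{\sqrt{27 + 25} - 32^{2}} = \sqrt{\sqrt{52} - 1024} = \sqrt{2 \sqrt{13} - 1024} = \sqrt{-1024 + 2 \sqrt{13}}$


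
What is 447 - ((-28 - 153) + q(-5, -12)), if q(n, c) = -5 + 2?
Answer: 631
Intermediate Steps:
q(n, c) = -3
447 - ((-28 - 153) + q(-5, -12)) = 447 - ((-28 - 153) - 3) = 447 - (-181 - 3) = 447 - 1*(-184) = 447 + 184 = 631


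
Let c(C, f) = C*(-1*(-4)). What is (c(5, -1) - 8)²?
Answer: 144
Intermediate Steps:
c(C, f) = 4*C (c(C, f) = C*4 = 4*C)
(c(5, -1) - 8)² = (4*5 - 8)² = (20 - 8)² = 12² = 144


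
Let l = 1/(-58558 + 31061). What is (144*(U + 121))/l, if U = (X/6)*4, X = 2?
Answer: -484387152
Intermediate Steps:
U = 4/3 (U = (2/6)*4 = ((⅙)*2)*4 = (⅓)*4 = 4/3 ≈ 1.3333)
l = -1/27497 (l = 1/(-27497) = -1/27497 ≈ -3.6368e-5)
(144*(U + 121))/l = (144*(4/3 + 121))/(-1/27497) = (144*(367/3))*(-27497) = 17616*(-27497) = -484387152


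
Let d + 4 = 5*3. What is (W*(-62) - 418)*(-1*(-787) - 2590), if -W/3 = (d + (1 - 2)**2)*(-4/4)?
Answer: 4777950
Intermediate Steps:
d = 11 (d = -4 + 5*3 = -4 + 15 = 11)
W = 36 (W = -3*(11 + (1 - 2)**2)*(-4/4) = -3*(11 + (-1)**2)*(-4*1/4) = -3*(11 + 1)*(-1) = -36*(-1) = -3*(-12) = 36)
(W*(-62) - 418)*(-1*(-787) - 2590) = (36*(-62) - 418)*(-1*(-787) - 2590) = (-2232 - 418)*(787 - 2590) = -2650*(-1803) = 4777950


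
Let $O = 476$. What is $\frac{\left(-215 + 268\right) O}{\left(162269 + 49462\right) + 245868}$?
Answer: $\frac{25228}{457599} \approx 0.055131$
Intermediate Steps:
$\frac{\left(-215 + 268\right) O}{\left(162269 + 49462\right) + 245868} = \frac{\left(-215 + 268\right) 476}{\left(162269 + 49462\right) + 245868} = \frac{53 \cdot 476}{211731 + 245868} = \frac{25228}{457599}$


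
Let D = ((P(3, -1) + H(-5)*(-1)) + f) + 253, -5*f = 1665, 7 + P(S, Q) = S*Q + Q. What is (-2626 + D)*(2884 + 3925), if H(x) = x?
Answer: -18466008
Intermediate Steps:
P(S, Q) = -7 + Q + Q*S (P(S, Q) = -7 + (S*Q + Q) = -7 + (Q*S + Q) = -7 + (Q + Q*S) = -7 + Q + Q*S)
f = -333 (f = -⅕*1665 = -333)
D = -86 (D = (((-7 - 1 - 1*3) - 5*(-1)) - 333) + 253 = (((-7 - 1 - 3) + 5) - 333) + 253 = ((-11 + 5) - 333) + 253 = (-6 - 333) + 253 = -339 + 253 = -86)
(-2626 + D)*(2884 + 3925) = (-2626 - 86)*(2884 + 3925) = -2712*6809 = -18466008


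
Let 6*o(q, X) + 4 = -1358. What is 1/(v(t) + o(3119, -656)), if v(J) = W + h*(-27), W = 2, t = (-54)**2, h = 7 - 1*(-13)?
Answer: -1/765 ≈ -0.0013072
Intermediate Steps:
h = 20 (h = 7 + 13 = 20)
o(q, X) = -227 (o(q, X) = -2/3 + (1/6)*(-1358) = -2/3 - 679/3 = -227)
t = 2916
v(J) = -538 (v(J) = 2 + 20*(-27) = 2 - 540 = -538)
1/(v(t) + o(3119, -656)) = 1/(-538 - 227) = 1/(-765) = -1/765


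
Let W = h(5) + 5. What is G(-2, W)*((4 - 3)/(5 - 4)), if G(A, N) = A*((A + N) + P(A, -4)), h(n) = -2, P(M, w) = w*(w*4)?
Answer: -130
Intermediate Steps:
P(M, w) = 4*w² (P(M, w) = w*(4*w) = 4*w²)
W = 3 (W = -2 + 5 = 3)
G(A, N) = A*(64 + A + N) (G(A, N) = A*((A + N) + 4*(-4)²) = A*((A + N) + 4*16) = A*((A + N) + 64) = A*(64 + A + N))
G(-2, W)*((4 - 3)/(5 - 4)) = (-2*(64 - 2 + 3))*((4 - 3)/(5 - 4)) = (-2*65)*(1/1) = -130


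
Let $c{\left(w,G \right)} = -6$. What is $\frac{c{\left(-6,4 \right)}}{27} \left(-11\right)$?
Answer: $\frac{22}{9} \approx 2.4444$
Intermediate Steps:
$\frac{c{\left(-6,4 \right)}}{27} \left(-11\right) = - \frac{6}{27} \left(-11\right) = \left(-6\right) \frac{1}{27} \left(-11\right) = \left(- \frac{2}{9}\right) \left(-11\right) = \frac{22}{9}$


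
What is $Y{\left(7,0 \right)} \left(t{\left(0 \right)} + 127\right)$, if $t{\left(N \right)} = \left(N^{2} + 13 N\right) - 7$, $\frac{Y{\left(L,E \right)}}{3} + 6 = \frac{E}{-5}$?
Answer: $-2160$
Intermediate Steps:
$Y{\left(L,E \right)} = -18 - \frac{3 E}{5}$ ($Y{\left(L,E \right)} = -18 + 3 \frac{E}{-5} = -18 + 3 E \left(- \frac{1}{5}\right) = -18 + 3 \left(- \frac{E}{5}\right) = -18 - \frac{3 E}{5}$)
$t{\left(N \right)} = -7 + N^{2} + 13 N$
$Y{\left(7,0 \right)} \left(t{\left(0 \right)} + 127\right) = \left(-18 - 0\right) \left(\left(-7 + 0^{2} + 13 \cdot 0\right) + 127\right) = \left(-18 + 0\right) \left(\left(-7 + 0 + 0\right) + 127\right) = - 18 \left(-7 + 127\right) = \left(-18\right) 120 = -2160$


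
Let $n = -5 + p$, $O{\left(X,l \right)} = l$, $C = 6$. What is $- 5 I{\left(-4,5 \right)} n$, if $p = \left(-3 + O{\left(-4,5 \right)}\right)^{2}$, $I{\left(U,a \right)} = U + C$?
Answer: $10$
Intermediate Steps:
$I{\left(U,a \right)} = 6 + U$ ($I{\left(U,a \right)} = U + 6 = 6 + U$)
$p = 4$ ($p = \left(-3 + 5\right)^{2} = 2^{2} = 4$)
$n = -1$ ($n = -5 + 4 = -1$)
$- 5 I{\left(-4,5 \right)} n = - 5 \left(6 - 4\right) \left(-1\right) = \left(-5\right) 2 \left(-1\right) = \left(-10\right) \left(-1\right) = 10$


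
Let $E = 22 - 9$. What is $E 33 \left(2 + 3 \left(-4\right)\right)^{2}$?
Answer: $42900$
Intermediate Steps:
$E = 13$
$E 33 \left(2 + 3 \left(-4\right)\right)^{2} = 13 \cdot 33 \left(2 + 3 \left(-4\right)\right)^{2} = 429 \left(2 - 12\right)^{2} = 429 \left(-10\right)^{2} = 429 \cdot 100 = 42900$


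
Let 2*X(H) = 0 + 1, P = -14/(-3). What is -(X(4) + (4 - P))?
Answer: ⅙ ≈ 0.16667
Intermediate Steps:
P = 14/3 (P = -14*(-⅓) = 14/3 ≈ 4.6667)
X(H) = ½ (X(H) = (0 + 1)/2 = (½)*1 = ½)
-(X(4) + (4 - P)) = -(½ + (4 - 1*14/3)) = -(½ + (4 - 14/3)) = -(½ - ⅔) = -1*(-⅙) = ⅙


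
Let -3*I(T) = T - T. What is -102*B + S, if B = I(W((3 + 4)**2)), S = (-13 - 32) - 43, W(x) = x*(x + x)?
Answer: -88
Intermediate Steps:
W(x) = 2*x**2 (W(x) = x*(2*x) = 2*x**2)
I(T) = 0 (I(T) = -(T - T)/3 = -1/3*0 = 0)
S = -88 (S = -45 - 43 = -88)
B = 0
-102*B + S = -102*0 - 88 = 0 - 88 = -88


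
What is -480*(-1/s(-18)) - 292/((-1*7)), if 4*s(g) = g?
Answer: -1364/21 ≈ -64.952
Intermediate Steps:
s(g) = g/4
-480*(-1/s(-18)) - 292/((-1*7)) = -480/((-(-18)/4)) - 292/((-1*7)) = -480/((-1*(-9/2))) - 292/(-7) = -480/9/2 - 292*(-⅐) = -480*2/9 + 292/7 = -320/3 + 292/7 = -1364/21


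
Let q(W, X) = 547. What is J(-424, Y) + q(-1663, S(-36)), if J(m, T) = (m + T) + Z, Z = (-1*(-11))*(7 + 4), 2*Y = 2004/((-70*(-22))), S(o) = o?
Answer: 188381/770 ≈ 244.65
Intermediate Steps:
Y = 501/770 (Y = (2004/((-70*(-22))))/2 = (2004/1540)/2 = (2004*(1/1540))/2 = (1/2)*(501/385) = 501/770 ≈ 0.65065)
Z = 121 (Z = 11*11 = 121)
J(m, T) = 121 + T + m (J(m, T) = (m + T) + 121 = (T + m) + 121 = 121 + T + m)
J(-424, Y) + q(-1663, S(-36)) = (121 + 501/770 - 424) + 547 = -232809/770 + 547 = 188381/770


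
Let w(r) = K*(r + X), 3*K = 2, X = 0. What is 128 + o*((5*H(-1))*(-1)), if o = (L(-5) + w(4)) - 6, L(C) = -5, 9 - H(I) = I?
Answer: 1634/3 ≈ 544.67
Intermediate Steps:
H(I) = 9 - I
K = ⅔ (K = (⅓)*2 = ⅔ ≈ 0.66667)
w(r) = 2*r/3 (w(r) = 2*(r + 0)/3 = 2*r/3)
o = -25/3 (o = (-5 + (⅔)*4) - 6 = (-5 + 8/3) - 6 = -7/3 - 6 = -25/3 ≈ -8.3333)
128 + o*((5*H(-1))*(-1)) = 128 - 25*5*(9 - 1*(-1))*(-1)/3 = 128 - 25*5*(9 + 1)*(-1)/3 = 128 - 25*5*10*(-1)/3 = 128 - 1250*(-1)/3 = 128 - 25/3*(-50) = 128 + 1250/3 = 1634/3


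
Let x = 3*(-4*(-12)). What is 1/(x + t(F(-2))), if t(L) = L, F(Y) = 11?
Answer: 1/155 ≈ 0.0064516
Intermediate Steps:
x = 144 (x = 3*48 = 144)
1/(x + t(F(-2))) = 1/(144 + 11) = 1/155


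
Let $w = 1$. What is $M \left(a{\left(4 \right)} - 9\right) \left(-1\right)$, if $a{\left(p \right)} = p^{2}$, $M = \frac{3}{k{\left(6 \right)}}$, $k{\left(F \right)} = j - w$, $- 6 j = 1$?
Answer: $18$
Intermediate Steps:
$j = - \frac{1}{6}$ ($j = \left(- \frac{1}{6}\right) 1 = - \frac{1}{6} \approx -0.16667$)
$k{\left(F \right)} = - \frac{7}{6}$ ($k{\left(F \right)} = - \frac{1}{6} - 1 = - \frac{7}{6}$)
$M = - \frac{18}{7}$ ($M = \frac{3}{- \frac{7}{6}} = 3 \left(- \frac{6}{7}\right) = - \frac{18}{7} \approx -2.5714$)
$M \left(a{\left(4 \right)} - 9\right) \left(-1\right) = - \frac{18 \left(4^{2} - 9\right)}{7} \left(-1\right) = - \frac{18 \left(16 - 9\right)}{7} \left(-1\right) = \left(- \frac{18}{7}\right) 7 \left(-1\right) = \left(-18\right) \left(-1\right) = 18$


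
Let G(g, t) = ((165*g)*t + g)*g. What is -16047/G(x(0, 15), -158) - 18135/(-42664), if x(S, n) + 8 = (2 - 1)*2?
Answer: 491778793/1112207816 ≈ 0.44216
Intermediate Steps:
x(S, n) = -6 (x(S, n) = -8 + (2 - 1)*2 = -8 + 1*2 = -8 + 2 = -6)
G(g, t) = g*(g + 165*g*t) (G(g, t) = (165*g*t + g)*g = (g + 165*g*t)*g = g*(g + 165*g*t))
-16047/G(x(0, 15), -158) - 18135/(-42664) = -16047*1/(36*(1 + 165*(-158))) - 18135/(-42664) = -16047*1/(36*(1 - 26070)) - 18135*(-1/42664) = -16047/(36*(-26069)) + 18135/42664 = -16047/(-938484) + 18135/42664 = -16047*(-1/938484) + 18135/42664 = 1783/104276 + 18135/42664 = 491778793/1112207816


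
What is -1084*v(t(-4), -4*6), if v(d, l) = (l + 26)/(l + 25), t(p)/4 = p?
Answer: -2168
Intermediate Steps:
t(p) = 4*p
v(d, l) = (26 + l)/(25 + l)
-1084*v(t(-4), -4*6) = -1084*(26 - 4*6)/(25 - 4*6) = -1084*(26 - 24)/(25 - 24) = -1084*2/1 = -1084*2 = -2168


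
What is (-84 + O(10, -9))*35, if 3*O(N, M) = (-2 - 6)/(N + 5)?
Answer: -26516/9 ≈ -2946.2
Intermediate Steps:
O(N, M) = -8/(3*(5 + N)) (O(N, M) = ((-2 - 6)/(N + 5))/3 = (-8/(5 + N))/3 = -8/(3*(5 + N)))
(-84 + O(10, -9))*35 = (-84 - 8/(15 + 3*10))*35 = (-84 - 8/(15 + 30))*35 = (-84 - 8/45)*35 = -3788/45*35 = -26516/9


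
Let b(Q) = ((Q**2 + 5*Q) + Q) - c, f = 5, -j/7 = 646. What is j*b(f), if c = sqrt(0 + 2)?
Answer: -248710 + 4522*sqrt(2) ≈ -2.4232e+5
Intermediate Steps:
j = -4522 (j = -7*646 = -4522)
c = sqrt(2) ≈ 1.4142
b(Q) = Q**2 - sqrt(2) + 6*Q (b(Q) = ((Q**2 + 5*Q) + Q) - sqrt(2) = (Q**2 + 6*Q) - sqrt(2) = Q**2 - sqrt(2) + 6*Q)
j*b(f) = -4522*(5**2 - sqrt(2) + 6*5) = -4522*(25 - sqrt(2) + 30) = -4522*(55 - sqrt(2)) = -248710 + 4522*sqrt(2)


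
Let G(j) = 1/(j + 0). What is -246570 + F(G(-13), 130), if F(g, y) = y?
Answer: -246440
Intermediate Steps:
G(j) = 1/j
-246570 + F(G(-13), 130) = -246570 + 130 = -246440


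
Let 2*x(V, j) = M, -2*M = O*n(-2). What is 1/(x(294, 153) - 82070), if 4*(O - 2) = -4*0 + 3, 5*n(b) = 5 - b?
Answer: -80/6565677 ≈ -1.2185e-5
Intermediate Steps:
n(b) = 1 - b/5 (n(b) = (5 - b)/5 = 1 - b/5)
O = 11/4 (O = 2 + (-4*0 + 3)/4 = 2 + (0 + 3)/4 = 2 + (¼)*3 = 2 + ¾ = 11/4 ≈ 2.7500)
M = -77/40 (M = -11*(1 - ⅕*(-2))/8 = -11*(1 + ⅖)/8 = -11*7/(8*5) = -½*77/20 = -77/40 ≈ -1.9250)
x(V, j) = -77/80 (x(V, j) = (½)*(-77/40) = -77/80)
1/(x(294, 153) - 82070) = 1/(-77/80 - 82070) = 1/(-6565677/80) = -80/6565677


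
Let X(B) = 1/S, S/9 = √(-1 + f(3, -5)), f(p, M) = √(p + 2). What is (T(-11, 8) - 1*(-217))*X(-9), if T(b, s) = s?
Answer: 25/√(-1 + √5) ≈ 22.486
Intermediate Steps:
f(p, M) = √(2 + p)
S = 9*√(-1 + √5) (S = 9*√(-1 + √(2 + 3)) = 9*√(-1 + √5) ≈ 10.006)
X(B) = 1/(9*√(-1 + √5))
(T(-11, 8) - 1*(-217))*X(-9) = (8 - 1*(-217))*(1/(9*√(-1 + √5))) = (8 + 217)*(1/(9*√(-1 + √5))) = 225*(1/(9*√(-1 + √5))) = 25/√(-1 + √5)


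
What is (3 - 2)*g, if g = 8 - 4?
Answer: 4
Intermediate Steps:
g = 4
(3 - 2)*g = (3 - 2)*4 = 1*4 = 4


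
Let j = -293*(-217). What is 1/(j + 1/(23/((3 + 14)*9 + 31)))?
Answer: 1/63589 ≈ 1.5726e-5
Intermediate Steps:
j = 63581
1/(j + 1/(23/((3 + 14)*9 + 31))) = 1/(63581 + 1/(23/((3 + 14)*9 + 31))) = 1/(63581 + 1/(23/(17*9 + 31))) = 1/(63581 + 1/(23/(153 + 31))) = 1/(63581 + 1/(23/184)) = 1/(63581 + 1/(23*(1/184))) = 1/(63581 + 1/(⅛)) = 1/(63581 + 8) = 1/63589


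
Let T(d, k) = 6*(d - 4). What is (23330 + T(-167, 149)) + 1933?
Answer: 24237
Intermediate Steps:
T(d, k) = -24 + 6*d (T(d, k) = 6*(-4 + d) = -24 + 6*d)
(23330 + T(-167, 149)) + 1933 = (23330 + (-24 + 6*(-167))) + 1933 = (23330 + (-24 - 1002)) + 1933 = (23330 - 1026) + 1933 = 22304 + 1933 = 24237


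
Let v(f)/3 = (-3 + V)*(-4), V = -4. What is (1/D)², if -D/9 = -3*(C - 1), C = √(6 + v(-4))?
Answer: 91/5774409 + 2*√10/1924803 ≈ 1.9045e-5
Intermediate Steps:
v(f) = 84 (v(f) = 3*((-3 - 4)*(-4)) = 3*(-7*(-4)) = 3*28 = 84)
C = 3*√10 (C = √(6 + 84) = √90 = 3*√10 ≈ 9.4868)
D = -27 + 81*√10 (D = -(-27)*(3*√10 - 1) = -(-27)*(-1 + 3*√10) = -9*(3 - 9*√10) = -27 + 81*√10 ≈ 229.14)
(1/D)² = (1/(-27 + 81*√10))² = (-27 + 81*√10)⁻²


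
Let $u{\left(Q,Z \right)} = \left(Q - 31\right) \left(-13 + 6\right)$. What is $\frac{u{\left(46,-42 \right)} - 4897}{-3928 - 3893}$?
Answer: $\frac{5002}{7821} \approx 0.63956$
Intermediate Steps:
$u{\left(Q,Z \right)} = 217 - 7 Q$ ($u{\left(Q,Z \right)} = \left(-31 + Q\right) \left(-7\right) = 217 - 7 Q$)
$\frac{u{\left(46,-42 \right)} - 4897}{-3928 - 3893} = \frac{\left(217 - 322\right) - 4897}{-3928 - 3893} = \frac{\left(217 - 322\right) - 4897}{-7821} = \left(-105 - 4897\right) \left(- \frac{1}{7821}\right) = \left(-5002\right) \left(- \frac{1}{7821}\right) = \frac{5002}{7821}$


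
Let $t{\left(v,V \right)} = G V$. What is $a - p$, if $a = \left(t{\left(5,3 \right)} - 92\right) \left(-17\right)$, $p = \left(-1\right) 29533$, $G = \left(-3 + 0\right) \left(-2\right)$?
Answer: $30791$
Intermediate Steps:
$G = 6$ ($G = \left(-3\right) \left(-2\right) = 6$)
$t{\left(v,V \right)} = 6 V$
$p = -29533$
$a = 1258$ ($a = \left(6 \cdot 3 - 92\right) \left(-17\right) = \left(18 - 92\right) \left(-17\right) = \left(-74\right) \left(-17\right) = 1258$)
$a - p = 1258 - -29533 = 1258 + 29533 = 30791$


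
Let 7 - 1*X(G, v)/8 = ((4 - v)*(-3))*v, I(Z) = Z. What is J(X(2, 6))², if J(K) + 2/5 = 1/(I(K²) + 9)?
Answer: 11590890921/72449797225 ≈ 0.15999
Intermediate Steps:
X(G, v) = 56 - 8*v*(-12 + 3*v) (X(G, v) = 56 - 8*(4 - v)*(-3)*v = 56 - 8*(-12 + 3*v)*v = 56 - 8*v*(-12 + 3*v))
J(K) = -⅖ + 1/(9 + K²) (J(K) = -⅖ + 1/(K² + 9) = -⅖ + 1/(9 + K²))
J(X(2, 6))² = ((-13 - 2*(56 - 24*6² + 96*6)²)/(5*(9 + (56 - 24*6² + 96*6)²)))² = ((-13 - 2*(56 - 24*36 + 576)²)/(5*(9 + (56 - 24*36 + 576)²)))² = ((-13 - 2*(56 - 864 + 576)²)/(5*(9 + (56 - 864 + 576)²)))² = ((-13 - 2*(-232)²)/(5*(9 + (-232)²)))² = ((-13 - 2*53824)/(5*(9 + 53824)))² = ((⅕)*(-13 - 107648)/53833)² = ((⅕)*(1/53833)*(-107661))² = (-107661/269165)² = 11590890921/72449797225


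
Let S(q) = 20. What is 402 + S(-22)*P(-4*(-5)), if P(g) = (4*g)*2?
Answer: 3602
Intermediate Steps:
P(g) = 8*g
402 + S(-22)*P(-4*(-5)) = 402 + 20*(8*(-4*(-5))) = 402 + 20*(8*20) = 402 + 20*160 = 402 + 3200 = 3602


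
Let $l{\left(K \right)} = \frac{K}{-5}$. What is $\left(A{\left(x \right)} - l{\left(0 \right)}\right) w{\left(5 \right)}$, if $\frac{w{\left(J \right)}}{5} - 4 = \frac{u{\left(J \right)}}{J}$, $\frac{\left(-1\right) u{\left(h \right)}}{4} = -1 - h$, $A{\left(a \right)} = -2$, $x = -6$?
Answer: $-88$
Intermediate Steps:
$u{\left(h \right)} = 4 + 4 h$ ($u{\left(h \right)} = - 4 \left(-1 - h\right) = 4 + 4 h$)
$w{\left(J \right)} = 20 + \frac{5 \left(4 + 4 J\right)}{J}$ ($w{\left(J \right)} = 20 + 5 \frac{4 + 4 J}{J} = 20 + \frac{5 \left(4 + 4 J\right)}{J}$)
$l{\left(K \right)} = - \frac{K}{5}$ ($l{\left(K \right)} = K \left(- \frac{1}{5}\right) = - \frac{K}{5}$)
$\left(A{\left(x \right)} - l{\left(0 \right)}\right) w{\left(5 \right)} = \left(-2 - \left(- \frac{1}{5}\right) 0\right) \left(40 + \frac{20}{5}\right) = \left(-2 - 0\right) \left(40 + 20 \cdot \frac{1}{5}\right) = \left(-2 + 0\right) \left(40 + 4\right) = \left(-2\right) 44 = -88$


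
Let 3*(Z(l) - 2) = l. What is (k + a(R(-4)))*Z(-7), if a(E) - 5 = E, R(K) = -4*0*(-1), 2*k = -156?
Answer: 73/3 ≈ 24.333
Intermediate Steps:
k = -78 (k = (½)*(-156) = -78)
R(K) = 0 (R(K) = 0*(-1) = 0)
Z(l) = 2 + l/3
a(E) = 5 + E
(k + a(R(-4)))*Z(-7) = (-78 + (5 + 0))*(2 + (⅓)*(-7)) = (-78 + 5)*(2 - 7/3) = -73*(-⅓) = 73/3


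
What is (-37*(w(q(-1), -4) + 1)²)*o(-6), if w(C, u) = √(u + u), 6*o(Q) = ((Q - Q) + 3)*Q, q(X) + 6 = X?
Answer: -777 + 444*I*√2 ≈ -777.0 + 627.91*I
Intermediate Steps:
q(X) = -6 + X
o(Q) = Q/2 (o(Q) = (((Q - Q) + 3)*Q)/6 = ((0 + 3)*Q)/6 = (3*Q)/6 = Q/2)
w(C, u) = √2*√u (w(C, u) = √(2*u) = √2*√u)
(-37*(w(q(-1), -4) + 1)²)*o(-6) = (-37*(√2*√(-4) + 1)²)*((½)*(-6)) = -37*(√2*(2*I) + 1)²*(-3) = -37*(2*I*√2 + 1)²*(-3) = -37*(1 + 2*I*√2)²*(-3) = 111*(1 + 2*I*√2)²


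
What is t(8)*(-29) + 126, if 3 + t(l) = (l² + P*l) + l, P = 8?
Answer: -3731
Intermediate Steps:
t(l) = -3 + l² + 9*l (t(l) = -3 + ((l² + 8*l) + l) = -3 + (l² + 9*l) = -3 + l² + 9*l)
t(8)*(-29) + 126 = (-3 + 8² + 9*8)*(-29) + 126 = (-3 + 64 + 72)*(-29) + 126 = 133*(-29) + 126 = -3857 + 126 = -3731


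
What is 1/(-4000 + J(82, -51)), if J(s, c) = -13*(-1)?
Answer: -1/3987 ≈ -0.00025081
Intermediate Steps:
J(s, c) = 13
1/(-4000 + J(82, -51)) = 1/(-4000 + 13) = 1/(-3987) = -1/3987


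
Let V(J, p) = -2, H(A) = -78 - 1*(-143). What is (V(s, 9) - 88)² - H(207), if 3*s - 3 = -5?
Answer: 8035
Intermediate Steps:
s = -⅔ (s = 1 + (⅓)*(-5) = 1 - 5/3 = -⅔ ≈ -0.66667)
H(A) = 65 (H(A) = -78 + 143 = 65)
(V(s, 9) - 88)² - H(207) = (-2 - 88)² - 1*65 = (-90)² - 65 = 8100 - 65 = 8035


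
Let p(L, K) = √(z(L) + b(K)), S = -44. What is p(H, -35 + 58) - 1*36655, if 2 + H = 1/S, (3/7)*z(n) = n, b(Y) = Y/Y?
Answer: -36655 + I*√16203/66 ≈ -36655.0 + 1.9287*I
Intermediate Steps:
b(Y) = 1
z(n) = 7*n/3
H = -89/44 (H = -2 + 1/(-44) = -2 - 1/44 = -89/44 ≈ -2.0227)
p(L, K) = √(1 + 7*L/3) (p(L, K) = √(7*L/3 + 1) = √(1 + 7*L/3))
p(H, -35 + 58) - 1*36655 = √(9 + 21*(-89/44))/3 - 1*36655 = √(9 - 1869/44)/3 - 36655 = √(-1473/44)/3 - 36655 = (I*√16203/22)/3 - 36655 = I*√16203/66 - 36655 = -36655 + I*√16203/66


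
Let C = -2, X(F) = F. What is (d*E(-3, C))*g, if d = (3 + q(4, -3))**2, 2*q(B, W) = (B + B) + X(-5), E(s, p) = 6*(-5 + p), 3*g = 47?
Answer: -26649/2 ≈ -13325.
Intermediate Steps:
g = 47/3 (g = (1/3)*47 = 47/3 ≈ 15.667)
E(s, p) = -30 + 6*p
q(B, W) = -5/2 + B (q(B, W) = ((B + B) - 5)/2 = (2*B - 5)/2 = (-5 + 2*B)/2 = -5/2 + B)
d = 81/4 (d = (3 + (-5/2 + 4))**2 = (3 + 3/2)**2 = (9/2)**2 = 81/4 ≈ 20.250)
(d*E(-3, C))*g = (81*(-30 + 6*(-2))/4)*(47/3) = (81*(-30 - 12)/4)*(47/3) = ((81/4)*(-42))*(47/3) = -1701/2*47/3 = -26649/2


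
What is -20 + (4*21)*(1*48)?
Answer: 4012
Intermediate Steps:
-20 + (4*21)*(1*48) = -20 + 84*48 = -20 + 4032 = 4012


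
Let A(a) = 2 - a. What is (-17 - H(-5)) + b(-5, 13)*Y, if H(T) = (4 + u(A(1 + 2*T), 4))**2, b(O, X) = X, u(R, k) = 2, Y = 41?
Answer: 480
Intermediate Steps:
H(T) = 36 (H(T) = (4 + 2)**2 = 6**2 = 36)
(-17 - H(-5)) + b(-5, 13)*Y = (-17 - 1*36) + 13*41 = (-17 - 36) + 533 = -53 + 533 = 480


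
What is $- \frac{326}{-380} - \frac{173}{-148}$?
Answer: $\frac{28497}{14060} \approx 2.0268$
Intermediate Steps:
$- \frac{326}{-380} - \frac{173}{-148} = \left(-326\right) \left(- \frac{1}{380}\right) - - \frac{173}{148} = \frac{163}{190} + \frac{173}{148} = \frac{28497}{14060}$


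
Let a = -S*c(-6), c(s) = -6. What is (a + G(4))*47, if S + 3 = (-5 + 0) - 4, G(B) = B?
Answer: -3196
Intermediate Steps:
S = -12 (S = -3 + ((-5 + 0) - 4) = -3 + (-5 - 4) = -3 - 9 = -12)
a = -72 (a = -(-12)*(-6) = -1*72 = -72)
(a + G(4))*47 = (-72 + 4)*47 = -68*47 = -3196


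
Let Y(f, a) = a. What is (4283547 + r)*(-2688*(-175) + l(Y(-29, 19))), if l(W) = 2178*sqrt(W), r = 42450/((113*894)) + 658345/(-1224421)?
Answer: 41539983438129200841600/20615576377 + 17484942008396219742*sqrt(19)/1874143307 ≈ 2.0556e+12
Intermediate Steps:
r = -2421776190/20615576377 (r = 42450/101022 + 658345*(-1/1224421) = 42450*(1/101022) - 658345/1224421 = 7075/16837 - 658345/1224421 = -2421776190/20615576377 ≈ -0.11747)
(4283547 + r)*(-2688*(-175) + l(Y(-29, 19))) = (4283547 - 2421776190/20615576377)*(-2688*(-175) + 2178*sqrt(19)) = 88307787921193029*(470400 + 2178*sqrt(19))/20615576377 = 41539983438129200841600/20615576377 + 17484942008396219742*sqrt(19)/1874143307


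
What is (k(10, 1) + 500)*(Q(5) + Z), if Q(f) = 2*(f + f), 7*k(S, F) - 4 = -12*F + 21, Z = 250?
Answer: 948510/7 ≈ 1.3550e+5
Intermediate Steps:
k(S, F) = 25/7 - 12*F/7 (k(S, F) = 4/7 + (-12*F + 21)/7 = 4/7 + (21 - 12*F)/7 = 4/7 + (3 - 12*F/7) = 25/7 - 12*F/7)
Q(f) = 4*f (Q(f) = 2*(2*f) = 4*f)
(k(10, 1) + 500)*(Q(5) + Z) = ((25/7 - 12/7*1) + 500)*(4*5 + 250) = ((25/7 - 12/7) + 500)*(20 + 250) = (13/7 + 500)*270 = (3513/7)*270 = 948510/7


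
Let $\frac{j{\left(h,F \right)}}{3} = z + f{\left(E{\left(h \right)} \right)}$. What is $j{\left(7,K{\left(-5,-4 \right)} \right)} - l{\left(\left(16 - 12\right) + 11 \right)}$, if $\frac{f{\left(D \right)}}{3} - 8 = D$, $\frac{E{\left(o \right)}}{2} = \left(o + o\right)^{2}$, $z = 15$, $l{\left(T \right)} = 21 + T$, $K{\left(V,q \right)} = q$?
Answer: $3609$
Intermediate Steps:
$E{\left(o \right)} = 8 o^{2}$ ($E{\left(o \right)} = 2 \left(o + o\right)^{2} = 2 \left(2 o\right)^{2} = 2 \cdot 4 o^{2} = 8 o^{2}$)
$f{\left(D \right)} = 24 + 3 D$
$j{\left(h,F \right)} = 117 + 72 h^{2}$ ($j{\left(h,F \right)} = 3 \left(15 + \left(24 + 3 \cdot 8 h^{2}\right)\right) = 3 \left(15 + \left(24 + 24 h^{2}\right)\right) = 3 \left(39 + 24 h^{2}\right) = 117 + 72 h^{2}$)
$j{\left(7,K{\left(-5,-4 \right)} \right)} - l{\left(\left(16 - 12\right) + 11 \right)} = \left(117 + 72 \cdot 7^{2}\right) - \left(21 + \left(\left(16 - 12\right) + 11\right)\right) = \left(117 + 72 \cdot 49\right) - \left(21 + \left(4 + 11\right)\right) = \left(117 + 3528\right) - \left(21 + 15\right) = 3645 - 36 = 3609$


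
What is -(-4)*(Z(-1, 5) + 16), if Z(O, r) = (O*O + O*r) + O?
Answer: 44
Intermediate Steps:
Z(O, r) = O + O² + O*r (Z(O, r) = (O² + O*r) + O = O + O² + O*r)
-(-4)*(Z(-1, 5) + 16) = -(-4)*(-(1 - 1 + 5) + 16) = -(-4)*(-1*5 + 16) = -(-4)*(-5 + 16) = -(-4)*11 = -1*(-44) = 44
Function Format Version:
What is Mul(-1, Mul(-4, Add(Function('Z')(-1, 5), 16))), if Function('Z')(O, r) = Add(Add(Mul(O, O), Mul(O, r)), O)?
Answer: 44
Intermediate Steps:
Function('Z')(O, r) = Add(O, Pow(O, 2), Mul(O, r)) (Function('Z')(O, r) = Add(Add(Pow(O, 2), Mul(O, r)), O) = Add(O, Pow(O, 2), Mul(O, r)))
Mul(-1, Mul(-4, Add(Function('Z')(-1, 5), 16))) = Mul(-1, Mul(-4, Add(Mul(-1, Add(1, -1, 5)), 16))) = Mul(-1, Mul(-4, Add(Mul(-1, 5), 16))) = Mul(-1, Mul(-4, Add(-5, 16))) = Mul(-1, Mul(-4, 11)) = Mul(-1, -44) = 44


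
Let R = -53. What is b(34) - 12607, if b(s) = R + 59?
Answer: -12601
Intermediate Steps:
b(s) = 6 (b(s) = -53 + 59 = 6)
b(34) - 12607 = 6 - 12607 = -12601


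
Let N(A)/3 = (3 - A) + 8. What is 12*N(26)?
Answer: -540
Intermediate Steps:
N(A) = 33 - 3*A (N(A) = 3*((3 - A) + 8) = 3*(11 - A) = 33 - 3*A)
12*N(26) = 12*(33 - 3*26) = 12*(33 - 78) = 12*(-45) = -540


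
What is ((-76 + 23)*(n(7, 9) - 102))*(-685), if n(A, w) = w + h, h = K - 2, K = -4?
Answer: -3594195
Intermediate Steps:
h = -6 (h = -4 - 2 = -6)
n(A, w) = -6 + w (n(A, w) = w - 6 = -6 + w)
((-76 + 23)*(n(7, 9) - 102))*(-685) = ((-76 + 23)*((-6 + 9) - 102))*(-685) = -53*(3 - 102)*(-685) = -53*(-99)*(-685) = 5247*(-685) = -3594195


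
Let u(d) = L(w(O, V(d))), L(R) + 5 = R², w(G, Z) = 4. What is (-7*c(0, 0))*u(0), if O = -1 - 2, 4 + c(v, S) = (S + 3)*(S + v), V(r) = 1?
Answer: 308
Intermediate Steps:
c(v, S) = -4 + (3 + S)*(S + v) (c(v, S) = -4 + (S + 3)*(S + v) = -4 + (3 + S)*(S + v))
O = -3
L(R) = -5 + R²
u(d) = 11 (u(d) = -5 + 4² = -5 + 16 = 11)
(-7*c(0, 0))*u(0) = -7*(-4 + 0² + 3*0 + 3*0 + 0*0)*11 = -7*(-4 + 0 + 0 + 0 + 0)*11 = -7*(-4)*11 = 28*11 = 308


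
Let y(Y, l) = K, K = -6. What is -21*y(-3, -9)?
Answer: 126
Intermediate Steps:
y(Y, l) = -6
-21*y(-3, -9) = -21*(-6) = 126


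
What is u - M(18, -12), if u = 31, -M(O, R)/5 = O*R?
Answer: -1049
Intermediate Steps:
M(O, R) = -5*O*R
u - M(18, -12) = 31 - (-5)*18*(-12) = 31 - 1*1080 = 31 - 1080 = -1049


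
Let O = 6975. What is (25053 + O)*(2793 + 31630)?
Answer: 1102499844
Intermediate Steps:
(25053 + O)*(2793 + 31630) = (25053 + 6975)*(2793 + 31630) = 32028*34423 = 1102499844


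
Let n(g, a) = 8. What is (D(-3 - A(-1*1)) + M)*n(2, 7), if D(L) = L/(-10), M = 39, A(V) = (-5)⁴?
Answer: 4072/5 ≈ 814.40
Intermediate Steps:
A(V) = 625
D(L) = -L/10 (D(L) = L*(-⅒) = -L/10)
(D(-3 - A(-1*1)) + M)*n(2, 7) = (-(-3 - 1*625)/10 + 39)*8 = (-(-3 - 625)/10 + 39)*8 = (-⅒*(-628) + 39)*8 = (314/5 + 39)*8 = (509/5)*8 = 4072/5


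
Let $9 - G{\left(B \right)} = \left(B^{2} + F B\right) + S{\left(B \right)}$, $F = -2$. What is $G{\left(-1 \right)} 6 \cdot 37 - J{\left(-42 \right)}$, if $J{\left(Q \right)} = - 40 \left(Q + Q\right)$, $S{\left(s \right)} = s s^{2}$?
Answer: $-1806$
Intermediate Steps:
$S{\left(s \right)} = s^{3}$
$J{\left(Q \right)} = - 80 Q$ ($J{\left(Q \right)} = - 40 \cdot 2 Q = - 80 Q$)
$G{\left(B \right)} = 9 - B^{2} - B^{3} + 2 B$ ($G{\left(B \right)} = 9 - \left(\left(B^{2} - 2 B\right) + B^{3}\right) = 9 - \left(B^{2} + B^{3} - 2 B\right) = 9 - B^{2} - B^{3} + 2 B$)
$G{\left(-1 \right)} 6 \cdot 37 - J{\left(-42 \right)} = \left(9 - \left(-1\right)^{2} - \left(-1\right)^{3} + 2 \left(-1\right)\right) 6 \cdot 37 - \left(-80\right) \left(-42\right) = \left(9 - 1 - -1 - 2\right) 6 \cdot 37 - 3360 = \left(9 - 1 + 1 - 2\right) 6 \cdot 37 - 3360 = 7 \cdot 6 \cdot 37 - 3360 = 42 \cdot 37 - 3360 = 1554 - 3360 = -1806$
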